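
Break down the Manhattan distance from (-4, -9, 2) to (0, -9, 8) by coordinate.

Σ|x_i - y_i| = |-4 - 0| + |-9 - (-9)| + |2 - 8| = 4 + 0 + 6 = 10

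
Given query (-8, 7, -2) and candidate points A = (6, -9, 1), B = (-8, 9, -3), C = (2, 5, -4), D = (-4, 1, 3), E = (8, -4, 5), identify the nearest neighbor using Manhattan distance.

Distances: d(A) = 33, d(B) = 3, d(C) = 14, d(D) = 15, d(E) = 34. Nearest: B = (-8, 9, -3) with distance 3.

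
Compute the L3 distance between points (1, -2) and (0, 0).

(Σ|x_i - y_i|^3)^(1/3) = (|1 - 0|^3 + |-2 - 0|^3)^(1/3)
= (1^3 + 2^3)^(1/3) = (1 + 8)^(1/3) = (9)^(1/3) ≈ 2.0801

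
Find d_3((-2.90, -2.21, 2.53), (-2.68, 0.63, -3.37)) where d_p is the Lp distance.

(Σ|x_i - y_i|^3)^(1/3) = (|-2.9 - (-2.68)|^3 + |-2.21 - 0.63|^3 + |2.53 - (-3.37)|^3)^(1/3)
= (0.22^3 + 2.84^3 + 5.9^3)^(1/3) ≈ (0.0106 + 22.9063 + 205.379)^(1/3) = (228.2959)^(1/3) ≈ 6.1118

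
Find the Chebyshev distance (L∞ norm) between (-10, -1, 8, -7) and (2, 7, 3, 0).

max(|x_i - y_i|) = max(|-10 - 2|, |-1 - 7|, |8 - 3|, |-7 - 0|) = max(12, 8, 5, 7) = 12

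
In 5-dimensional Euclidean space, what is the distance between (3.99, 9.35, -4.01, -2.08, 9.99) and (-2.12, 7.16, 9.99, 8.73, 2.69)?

√(Σ(x_i - y_i)²) = √((3.99 - (-2.12))² + (9.35 - 7.16)² + (-4.01 - 9.99)² + (-2.08 - 8.73)² + (9.99 - 2.69)²)
= √(6.11² + 2.19² + (-14)² + (-10.81)² + 7.3²) = √(37.3321 + 4.7961 + 196 + 116.8561 + 53.29) = √408.2743 ≈ 20.2058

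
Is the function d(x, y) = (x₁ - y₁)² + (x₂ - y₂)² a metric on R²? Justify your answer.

No. The squared Euclidean distance fails the triangle inequality. Counterexample: x = (0, 0), y = (2, 4), z = (4, 8). d(x,z) = 4² + 8² = 80, but d(x,y) + d(y,z) = (2² + 4²) + (2² + 4²) = 20 + 20 = 40. Since 80 > 40, the triangle inequality is violated. (Note: √d, the ordinary Euclidean distance, IS a metric.)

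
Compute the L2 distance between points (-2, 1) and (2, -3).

(Σ|x_i - y_i|^2)^(1/2) = (|-2 - 2|^2 + |1 - (-3)|^2)^(1/2)
= (4^2 + 4^2)^(1/2) = (16 + 16)^(1/2) = (32)^(1/2) ≈ 5.6569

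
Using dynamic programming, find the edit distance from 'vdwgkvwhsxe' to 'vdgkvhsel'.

Let D[i][j] be the edit distance between the first i characters of 'vdwgkvwhsxe' and the first j characters of 'vdgkvhsel', with D[i][0] = i, D[0][j] = j, and D[i][j] = D[i-1][j-1] if the characters match, else 1 + min(D[i-1][j], D[i][j-1], D[i-1][j-1]). Filling the table (rows: prefixes of 'vdwgkvwhsxe', columns: prefixes of 'vdgkvhsel'):
     ε  v  d  g  k  v  h  s  e  l
  ε  0  1  2  3  4  5  6  7  8  9
  v  1  0  1  2  3  4  5  6  7  8
  d  2  1  0  1  2  3  4  5  6  7
  w  3  2  1  1  2  3  4  5  6  7
  g  4  3  2  1  2  3  4  5  6  7
  k  5  4  3  2  1  2  3  4  5  6
  v  6  5  4  3  2  1  2  3  4  5
  w  7  6  5  4  3  2  2  3  4  5
  h  8  7  6  5  4  3  2  3  4  5
  s  9  8  7  6  5  4  3  2  3  4
  x 10  9  8  7  6  5  4  3  3  4
  e 11 10  9  8  7  6  5  4  3  4
The bottom-right entry gives D[11][9] = 4, so no sequence of fewer than 4 edits works. Backtracking through the table gives one optimal edit sequence (4 edits):
  vdwgkvwhsxe → vdgkvwhsxe (del w @3)
  vdgkvwhsxe → vdgkvhsxe (del w @6)
  vdgkvhsxe → vdgkvhsee (sub x→e @8)
  vdgkvhsee → vdgkvhsel (sub e→l @9)
Edit distance = 4.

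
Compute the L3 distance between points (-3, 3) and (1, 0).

(Σ|x_i - y_i|^3)^(1/3) = (|-3 - 1|^3 + |3 - 0|^3)^(1/3)
= (4^3 + 3^3)^(1/3) = (64 + 27)^(1/3) = (91)^(1/3) ≈ 4.4979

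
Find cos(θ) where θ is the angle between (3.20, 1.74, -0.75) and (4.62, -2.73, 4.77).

With u = (3.20, 1.74, -0.75), v = (4.62, -2.73, 4.77):
u·v = 3.2·4.62 + 1.74·(-2.73) + (-0.75)·4.77 = 14.784 + (-4.7502) + (-3.5775) = 6.4563.
|u| = √(3.2² + 1.74² + (-0.75)²) = √(10.24 + 3.0276 + 0.5625) = √13.8301, |v| = √(4.62² + (-2.73)² + 4.77²) = √(21.3444 + 7.4529 + 22.7529) = √51.5502.
cos θ = (u·v)/(|u||v|) = 6.4563/(√13.8301·√51.5502) ≈ 0.2418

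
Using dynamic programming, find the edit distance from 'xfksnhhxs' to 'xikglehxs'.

Let D[i][j] be the edit distance between the first i characters of 'xfksnhhxs' and the first j characters of 'xikglehxs', with D[i][0] = i, D[0][j] = j, and D[i][j] = D[i-1][j-1] if the characters match, else 1 + min(D[i-1][j], D[i][j-1], D[i-1][j-1]). Filling the table (rows: prefixes of 'xfksnhhxs', columns: prefixes of 'xikglehxs'):
     ε  x  i  k  g  l  e  h  x  s
  ε  0  1  2  3  4  5  6  7  8  9
  x  1  0  1  2  3  4  5  6  7  8
  f  2  1  1  2  3  4  5  6  7  8
  k  3  2  2  1  2  3  4  5  6  7
  s  4  3  3  2  2  3  4  5  6  6
  n  5  4  4  3  3  3  4  5  6  7
  h  6  5  5  4  4  4  4  4  5  6
  h  7  6  6  5  5  5  5  4  5  6
  x  8  7  7  6  6  6  6  5  4  5
  s  9  8  8  7  7  7  7  6  5  4
The bottom-right entry gives D[9][9] = 4, so no sequence of fewer than 4 edits works. Backtracking through the table gives one optimal edit sequence (4 edits):
  xfksnhhxs → xiksnhhxs (sub f→i @2)
  xiksnhhxs → xikgnhhxs (sub s→g @4)
  xikgnhhxs → xikglhhxs (sub n→l @5)
  xikglhhxs → xikglehxs (sub h→e @6)
Edit distance = 4.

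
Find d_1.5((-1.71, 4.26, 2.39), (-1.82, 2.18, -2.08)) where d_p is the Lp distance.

(Σ|x_i - y_i|^1.5)^(1/1.5) = (|-1.71 - (-1.82)|^1.5 + |4.26 - 2.18|^1.5 + |2.39 - (-2.08)|^1.5)^(1/1.5)
= (0.11^1.5 + 2.08^1.5 + 4.47^1.5)^(1/1.5) ≈ (0.0365 + 2.9998 + 9.4506)^(1/1.5) = (12.4869)^(1/1.5) ≈ 5.3823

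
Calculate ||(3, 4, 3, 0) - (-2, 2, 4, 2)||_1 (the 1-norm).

Σ|x_i - y_i| = |3 - (-2)| + |4 - 2| + |3 - 4| + |0 - 2| = 5 + 2 + 1 + 2 = 10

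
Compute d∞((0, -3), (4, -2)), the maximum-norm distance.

max(|x_i - y_i|) = max(|0 - 4|, |-3 - (-2)|) = max(4, 1) = 4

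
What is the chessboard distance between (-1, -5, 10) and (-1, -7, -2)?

max(|x_i - y_i|) = max(|-1 - (-1)|, |-5 - (-7)|, |10 - (-2)|) = max(0, 2, 12) = 12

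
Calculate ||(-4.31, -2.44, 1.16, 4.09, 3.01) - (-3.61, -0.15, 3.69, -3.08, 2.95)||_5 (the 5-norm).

(Σ|x_i - y_i|^5)^(1/5) = (|-4.31 - (-3.61)|^5 + |-2.44 - (-0.15)|^5 + |1.16 - 3.69|^5 + |4.09 - (-3.08)|^5 + |3.01 - 2.95|^5)^(1/5)
= (0.7^5 + 2.29^5 + 2.53^5 + 7.17^5 + 0.06^5)^(1/5) ≈ (0.1681 + 62.9763 + 103.6579 + 18949.4137 + 0)^(1/5) = (19116.216)^(1/5) ≈ 7.1826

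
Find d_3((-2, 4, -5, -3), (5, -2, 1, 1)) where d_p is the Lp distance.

(Σ|x_i - y_i|^3)^(1/3) = (|-2 - 5|^3 + |4 - (-2)|^3 + |-5 - 1|^3 + |-3 - 1|^3)^(1/3)
= (7^3 + 6^3 + 6^3 + 4^3)^(1/3) = (343 + 216 + 216 + 64)^(1/3) = (839)^(1/3) ≈ 9.4316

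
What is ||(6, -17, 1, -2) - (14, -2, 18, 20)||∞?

max(|x_i - y_i|) = max(|6 - 14|, |-17 - (-2)|, |1 - 18|, |-2 - 20|) = max(8, 15, 17, 22) = 22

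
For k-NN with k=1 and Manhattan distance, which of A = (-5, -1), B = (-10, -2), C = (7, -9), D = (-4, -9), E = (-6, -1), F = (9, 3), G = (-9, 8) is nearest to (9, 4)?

Distances: d(A) = 19, d(B) = 25, d(C) = 15, d(D) = 26, d(E) = 20, d(F) = 1, d(G) = 22. Nearest: F = (9, 3) with distance 1.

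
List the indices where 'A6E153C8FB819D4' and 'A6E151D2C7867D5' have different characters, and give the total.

Differing positions: 6, 7, 8, 9, 10, 12, 13, 15. Hamming distance = 8.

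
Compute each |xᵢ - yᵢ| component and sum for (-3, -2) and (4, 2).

Σ|x_i - y_i| = |-3 - 4| + |-2 - 2| = 7 + 4 = 11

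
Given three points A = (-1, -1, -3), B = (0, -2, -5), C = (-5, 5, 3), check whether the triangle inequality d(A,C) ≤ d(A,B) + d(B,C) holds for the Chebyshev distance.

d(A,B) = max(1, 1, 2) = 2, d(B,C) = max(5, 7, 8) = 8, d(A,C) = max(4, 6, 6) = 6.
d(A,C) = 6 ≤ 2 + 8 = 10. Triangle inequality is satisfied.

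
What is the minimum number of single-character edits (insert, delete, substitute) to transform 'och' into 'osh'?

Let D[i][j] be the edit distance between the first i characters of 'och' and the first j characters of 'osh', with D[i][0] = i, D[0][j] = j, and D[i][j] = D[i-1][j-1] if the characters match, else 1 + min(D[i-1][j], D[i][j-1], D[i-1][j-1]). Filling the table (rows: prefixes of 'och', columns: prefixes of 'osh'):
     ε  o  s  h
  ε  0  1  2  3
  o  1  0  1  2
  c  2  1  1  2
  h  3  2  2  1
The bottom-right entry gives D[3][3] = 1, so no sequence of fewer than 1 edit works. Backtracking through the table gives one optimal edit sequence (1 edit):
  och → osh (sub c→s @2)
Edit distance = 1.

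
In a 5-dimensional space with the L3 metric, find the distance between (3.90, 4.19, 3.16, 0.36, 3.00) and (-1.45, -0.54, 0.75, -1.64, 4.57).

(Σ|x_i - y_i|^3)^(1/3) = (|3.9 - (-1.45)|^3 + |4.19 - (-0.54)|^3 + |3.16 - 0.75|^3 + |0.36 - (-1.64)|^3 + |3 - 4.57|^3)^(1/3)
= (5.35^3 + 4.73^3 + 2.41^3 + 2^3 + 1.57^3)^(1/3) ≈ (153.1304 + 105.8238 + 13.9975 + 8 + 3.8699)^(1/3) = (284.8216)^(1/3) ≈ 6.5795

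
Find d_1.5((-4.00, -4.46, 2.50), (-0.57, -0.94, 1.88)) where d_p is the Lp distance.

(Σ|x_i - y_i|^1.5)^(1/1.5) = (|-4 - (-0.57)|^1.5 + |-4.46 - (-0.94)|^1.5 + |2.5 - 1.88|^1.5)^(1/1.5)
= (3.43^1.5 + 3.52^1.5 + 0.62^1.5)^(1/1.5) ≈ (6.3524 + 6.6041 + 0.4882)^(1/1.5) = (13.4447)^(1/1.5) ≈ 5.6542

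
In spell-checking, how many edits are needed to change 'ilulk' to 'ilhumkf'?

Let D[i][j] be the edit distance between the first i characters of 'ilulk' and the first j characters of 'ilhumkf', with D[i][0] = i, D[0][j] = j, and D[i][j] = D[i-1][j-1] if the characters match, else 1 + min(D[i-1][j], D[i][j-1], D[i-1][j-1]). Filling the table (rows: prefixes of 'ilulk', columns: prefixes of 'ilhumkf'):
     ε  i  l  h  u  m  k  f
  ε  0  1  2  3  4  5  6  7
  i  1  0  1  2  3  4  5  6
  l  2  1  0  1  2  3  4  5
  u  3  2  1  1  1  2  3  4
  l  4  3  2  2  2  2  3  4
  k  5  4  3  3  3  3  2  3
The bottom-right entry gives D[5][7] = 3, so no sequence of fewer than 3 edits works. Backtracking through the table gives one optimal edit sequence (3 edits):
  ilulk → ilhulk (ins h @3)
  ilhulk → ilhumk (sub l→m @5)
  ilhumk → ilhumkf (ins f @7)
Edit distance = 3.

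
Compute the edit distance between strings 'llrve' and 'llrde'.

Let D[i][j] be the edit distance between the first i characters of 'llrve' and the first j characters of 'llrde', with D[i][0] = i, D[0][j] = j, and D[i][j] = D[i-1][j-1] if the characters match, else 1 + min(D[i-1][j], D[i][j-1], D[i-1][j-1]). Filling the table (rows: prefixes of 'llrve', columns: prefixes of 'llrde'):
     ε  l  l  r  d  e
  ε  0  1  2  3  4  5
  l  1  0  1  2  3  4
  l  2  1  0  1  2  3
  r  3  2  1  0  1  2
  v  4  3  2  1  1  2
  e  5  4  3  2  2  1
The bottom-right entry gives D[5][5] = 1, so no sequence of fewer than 1 edit works. Backtracking through the table gives one optimal edit sequence (1 edit):
  llrve → llrde (sub v→d @4)
Edit distance = 1.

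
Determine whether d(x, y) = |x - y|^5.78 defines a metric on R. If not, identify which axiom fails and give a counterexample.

No. d(x,y) = |x-y|^5.78 fails the triangle inequality since p = 5.78 > 1. Counterexample: x = 2, y = 13, z = 22. d(x,z) = |2 - 22|^5.78 = 20^5.78 ≈ 33109557.3759, but d(x,y) + d(y,z) = 11^5.78 + 9^5.78 ≈ 1045321.1082 + 327734.1554 = 1373055.2636. Since 33109557.3759 > 1373055.2636, the triangle inequality is violated.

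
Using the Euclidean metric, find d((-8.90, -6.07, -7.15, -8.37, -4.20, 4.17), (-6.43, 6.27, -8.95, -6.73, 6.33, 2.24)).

√(Σ(x_i - y_i)²) = √((-8.9 - (-6.43))² + (-6.07 - 6.27)² + (-7.15 - (-8.95))² + (-8.37 - (-6.73))² + (-4.2 - 6.33)² + (4.17 - 2.24)²)
= √((-2.47)² + (-12.34)² + 1.8² + (-1.64)² + (-10.53)² + 1.93²) = √(6.1009 + 152.2756 + 3.24 + 2.6896 + 110.8809 + 3.7249) = √278.9119 ≈ 16.7007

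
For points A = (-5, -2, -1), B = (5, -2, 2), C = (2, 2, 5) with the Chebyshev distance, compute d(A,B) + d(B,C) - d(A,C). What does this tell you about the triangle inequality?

d(A,B) = max(10, 0, 3) = 10, d(B,C) = max(3, 4, 3) = 4, d(A,C) = max(7, 4, 6) = 7.
d(A,B) + d(B,C) - d(A,C) = 10 + 4 - 7 = 14 - 7 = 7. This is ≥ 0, so the triangle inequality holds for these points.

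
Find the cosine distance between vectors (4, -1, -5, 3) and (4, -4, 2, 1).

With u = (4, -1, -5, 3), v = (4, -4, 2, 1):
u·v = 4·4 + (-1)·(-4) + (-5)·2 + 3·1 = 16 + 4 + (-10) + 3 = 13.
|u| = √(4² + (-1)² + (-5)² + 3²) = √51, |v| = √(4² + (-4)² + 2² + 1²) = √37, so |u||v| = √(51·37) = √1887.
cos θ = (u·v)/(|u||v|) = 13/√1887 ≈ 0.2993
Cosine distance = 1 - cos θ ≈ 1 - 0.2993 = 0.7007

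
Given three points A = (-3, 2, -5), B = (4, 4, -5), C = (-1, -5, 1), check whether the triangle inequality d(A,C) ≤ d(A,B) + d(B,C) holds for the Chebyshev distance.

d(A,B) = max(7, 2, 0) = 7, d(B,C) = max(5, 9, 6) = 9, d(A,C) = max(2, 7, 6) = 7.
d(A,C) = 7 ≤ 7 + 9 = 16. Triangle inequality is satisfied.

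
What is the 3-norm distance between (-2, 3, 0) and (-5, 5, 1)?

(Σ|x_i - y_i|^3)^(1/3) = (|-2 - (-5)|^3 + |3 - 5|^3 + |0 - 1|^3)^(1/3)
= (3^3 + 2^3 + 1^3)^(1/3) = (27 + 8 + 1)^(1/3) = (36)^(1/3) ≈ 3.3019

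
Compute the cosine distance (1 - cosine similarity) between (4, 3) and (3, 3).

With u = (4, 3), v = (3, 3):
u·v = 4·3 + 3·3 = 12 + 9 = 21.
|u| = √(4² + 3²) = √25, |v| = √(3² + 3²) = √18, so |u||v| = √(25·18) = √450.
cos θ = (u·v)/(|u||v|) = 21/√450 ≈ 0.9899
Cosine distance = 1 - cos θ ≈ 1 - 0.9899 = 0.0101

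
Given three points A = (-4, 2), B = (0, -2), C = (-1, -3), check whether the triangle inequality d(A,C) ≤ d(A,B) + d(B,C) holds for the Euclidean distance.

d(A,B) = √(4² + 4²) = √32 ≈ 5.6569, d(B,C) = √(1² + 1²) = √2 ≈ 1.4142, d(A,C) = √(3² + 5²) = √34 ≈ 5.831.
d(A,C) ≈ 5.831 ≤ 5.6569 + 1.4142 = 7.0711. Triangle inequality is satisfied.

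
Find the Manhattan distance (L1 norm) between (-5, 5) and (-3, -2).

Σ|x_i - y_i| = |-5 - (-3)| + |5 - (-2)| = 2 + 7 = 9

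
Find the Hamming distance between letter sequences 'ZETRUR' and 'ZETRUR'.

Differing positions: none. Hamming distance = 0.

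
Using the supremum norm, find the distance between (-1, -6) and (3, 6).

max(|x_i - y_i|) = max(|-1 - 3|, |-6 - 6|) = max(4, 12) = 12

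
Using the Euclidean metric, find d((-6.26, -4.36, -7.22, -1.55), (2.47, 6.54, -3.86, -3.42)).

√(Σ(x_i - y_i)²) = √((-6.26 - 2.47)² + (-4.36 - 6.54)² + (-7.22 - (-3.86))² + (-1.55 - (-3.42))²)
= √((-8.73)² + (-10.9)² + (-3.36)² + 1.87²) = √(76.2129 + 118.81 + 11.2896 + 3.4969) = √209.8094 ≈ 14.4848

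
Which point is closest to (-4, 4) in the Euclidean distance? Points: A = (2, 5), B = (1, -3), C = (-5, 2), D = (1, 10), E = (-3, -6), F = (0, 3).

Distances: d(A) ≈ 6.0828, d(B) ≈ 8.6023, d(C) ≈ 2.2361, d(D) ≈ 7.8102, d(E) ≈ 10.0499, d(F) ≈ 4.1231. Nearest: C = (-5, 2) with distance 2.2361.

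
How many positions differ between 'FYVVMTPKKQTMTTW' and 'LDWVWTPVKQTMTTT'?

Differing positions: 1, 2, 3, 5, 8, 15. Hamming distance = 6.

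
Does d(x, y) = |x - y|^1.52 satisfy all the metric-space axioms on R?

No. d(x,y) = |x-y|^1.52 fails the triangle inequality since p = 1.52 > 1. Counterexample: x = 2, y = 14, z = 24. d(x,z) = |2 - 24|^1.52 = 22^1.52 ≈ 109.7697, but d(x,y) + d(y,z) = 12^1.52 + 10^1.52 ≈ 43.6873 + 33.1131 = 76.8004. Since 109.7697 > 76.8004, the triangle inequality is violated.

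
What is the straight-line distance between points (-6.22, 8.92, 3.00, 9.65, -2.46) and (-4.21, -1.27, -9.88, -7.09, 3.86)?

√(Σ(x_i - y_i)²) = √((-6.22 - (-4.21))² + (8.92 - (-1.27))² + (3 - (-9.88))² + (9.65 - (-7.09))² + (-2.46 - 3.86)²)
= √((-2.01)² + 10.19² + 12.88² + 16.74² + (-6.32)²) = √(4.0401 + 103.8361 + 165.8944 + 280.2276 + 39.9424) = √593.9406 ≈ 24.3709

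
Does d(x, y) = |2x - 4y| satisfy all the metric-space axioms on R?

No. d fails symmetry: d(4, 9) = |2·4 - 4·9| = |-28| = 28, but d(9, 4) = |2·9 - 4·4| = |2| = 2. Since 28 ≠ 2, d(x,y) ≠ d(y,x) in general.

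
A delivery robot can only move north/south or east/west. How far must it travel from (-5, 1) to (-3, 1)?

Σ|x_i - y_i| = |-5 - (-3)| + |1 - 1| = 2 + 0 = 2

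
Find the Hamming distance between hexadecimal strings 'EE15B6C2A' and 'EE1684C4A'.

Differing positions: 4, 5, 6, 8. Hamming distance = 4.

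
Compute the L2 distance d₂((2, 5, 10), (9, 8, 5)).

√(Σ(x_i - y_i)²) = √((2 - 9)² + (5 - 8)² + (10 - 5)²)
= √((-7)² + (-3)² + 5²) = √(49 + 9 + 25) = √83 ≈ 9.1104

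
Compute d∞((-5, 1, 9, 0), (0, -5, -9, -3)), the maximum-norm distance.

max(|x_i - y_i|) = max(|-5 - 0|, |1 - (-5)|, |9 - (-9)|, |0 - (-3)|) = max(5, 6, 18, 3) = 18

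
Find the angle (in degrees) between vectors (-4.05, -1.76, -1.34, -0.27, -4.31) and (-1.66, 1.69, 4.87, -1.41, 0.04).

With u = (-4.05, -1.76, -1.34, -0.27, -4.31), v = (-1.66, 1.69, 4.87, -1.41, 0.04):
u·v = (-4.05)·(-1.66) + (-1.76)·1.69 + (-1.34)·4.87 + (-0.27)·(-1.41) + (-4.31)·0.04 = 6.723 + (-2.9744) + (-6.5258) + 0.3807 + (-0.1724) = -2.5689.
|u| = √((-4.05)² + (-1.76)² + (-1.34)² + (-0.27)² + (-4.31)²) = √(16.4025 + 3.0976 + 1.7956 + 0.0729 + 18.5761) = √39.9447, |v| = √((-1.66)² + 1.69² + 4.87² + (-1.41)² + 0.04²) = √(2.7556 + 2.8561 + 23.7169 + 1.9881 + 0.0016) = √31.3183.
cos θ = (u·v)/(|u||v|) = -2.5689/(√39.9447·√31.3183) ≈ -0.07263
θ = arccos(-0.07263) ≈ 94.17°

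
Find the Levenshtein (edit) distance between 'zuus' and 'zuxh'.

Let D[i][j] be the edit distance between the first i characters of 'zuus' and the first j characters of 'zuxh', with D[i][0] = i, D[0][j] = j, and D[i][j] = D[i-1][j-1] if the characters match, else 1 + min(D[i-1][j], D[i][j-1], D[i-1][j-1]). Filling the table (rows: prefixes of 'zuus', columns: prefixes of 'zuxh'):
     ε  z  u  x  h
  ε  0  1  2  3  4
  z  1  0  1  2  3
  u  2  1  0  1  2
  u  3  2  1  1  2
  s  4  3  2  2  2
The bottom-right entry gives D[4][4] = 2, so no sequence of fewer than 2 edits works. Backtracking through the table gives one optimal edit sequence (2 edits):
  zuus → zuxs (sub u→x @3)
  zuxs → zuxh (sub s→h @4)
Edit distance = 2.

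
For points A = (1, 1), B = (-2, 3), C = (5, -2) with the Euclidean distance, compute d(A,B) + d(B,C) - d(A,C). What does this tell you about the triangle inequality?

d(A,B) = √(3² + 2²) = √13 ≈ 3.6056, d(B,C) = √(7² + 5²) = √74 ≈ 8.6023, d(A,C) = √(4² + 3²) = √25 = 5.
d(A,B) + d(B,C) - d(A,C) = 3.6056 + 8.6023 - 5 = 12.2079 - 5 = 7.2079 (to 4 decimal places). This is ≥ 0, so the triangle inequality holds for these points.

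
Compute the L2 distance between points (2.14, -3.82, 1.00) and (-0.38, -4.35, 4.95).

(Σ|x_i - y_i|^2)^(1/2) = (|2.14 - (-0.38)|^2 + |-3.82 - (-4.35)|^2 + |1 - 4.95|^2)^(1/2)
= (2.52^2 + 0.53^2 + 3.95^2)^(1/2) = (6.3504 + 0.2809 + 15.6025)^(1/2) = (22.2338)^(1/2) ≈ 4.7153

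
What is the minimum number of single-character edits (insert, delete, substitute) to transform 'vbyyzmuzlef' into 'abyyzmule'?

Let D[i][j] be the edit distance between the first i characters of 'vbyyzmuzlef' and the first j characters of 'abyyzmule', with D[i][0] = i, D[0][j] = j, and D[i][j] = D[i-1][j-1] if the characters match, else 1 + min(D[i-1][j], D[i][j-1], D[i-1][j-1]). Filling the table (rows: prefixes of 'vbyyzmuzlef', columns: prefixes of 'abyyzmule'):
     ε  a  b  y  y  z  m  u  l  e
  ε  0  1  2  3  4  5  6  7  8  9
  v  1  1  2  3  4  5  6  7  8  9
  b  2  2  1  2  3  4  5  6  7  8
  y  3  3  2  1  2  3  4  5  6  7
  y  4  4  3  2  1  2  3  4  5  6
  z  5  5  4  3  2  1  2  3  4  5
  m  6  6  5  4  3  2  1  2  3  4
  u  7  7  6  5  4  3  2  1  2  3
  z  8  8  7  6  5  4  3  2  2  3
  l  9  9  8  7  6  5  4  3  2  3
  e 10 10  9  8  7  6  5  4  3  2
  f 11 11 10  9  8  7  6  5  4  3
The bottom-right entry gives D[11][9] = 3, so no sequence of fewer than 3 edits works. Backtracking through the table gives one optimal edit sequence (3 edits):
  vbyyzmuzlef → abyyzmuzlef (sub v→a @1)
  abyyzmuzlef → abyyzmulef (del z @8)
  abyyzmulef → abyyzmule (del f @10)
Edit distance = 3.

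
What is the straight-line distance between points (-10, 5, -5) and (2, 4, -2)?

√(Σ(x_i - y_i)²) = √((-10 - 2)² + (5 - 4)² + (-5 - (-2))²)
= √((-12)² + 1² + (-3)²) = √(144 + 1 + 9) = √154 ≈ 12.4097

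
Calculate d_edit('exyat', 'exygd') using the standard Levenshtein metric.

Let D[i][j] be the edit distance between the first i characters of 'exyat' and the first j characters of 'exygd', with D[i][0] = i, D[0][j] = j, and D[i][j] = D[i-1][j-1] if the characters match, else 1 + min(D[i-1][j], D[i][j-1], D[i-1][j-1]). Filling the table (rows: prefixes of 'exyat', columns: prefixes of 'exygd'):
     ε  e  x  y  g  d
  ε  0  1  2  3  4  5
  e  1  0  1  2  3  4
  x  2  1  0  1  2  3
  y  3  2  1  0  1  2
  a  4  3  2  1  1  2
  t  5  4  3  2  2  2
The bottom-right entry gives D[5][5] = 2, so no sequence of fewer than 2 edits works. Backtracking through the table gives one optimal edit sequence (2 edits):
  exyat → exygt (sub a→g @4)
  exygt → exygd (sub t→d @5)
Edit distance = 2.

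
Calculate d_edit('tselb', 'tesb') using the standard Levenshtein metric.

Let D[i][j] be the edit distance between the first i characters of 'tselb' and the first j characters of 'tesb', with D[i][0] = i, D[0][j] = j, and D[i][j] = D[i-1][j-1] if the characters match, else 1 + min(D[i-1][j], D[i][j-1], D[i-1][j-1]). Filling the table (rows: prefixes of 'tselb', columns: prefixes of 'tesb'):
     ε  t  e  s  b
  ε  0  1  2  3  4
  t  1  0  1  2  3
  s  2  1  1  1  2
  e  3  2  1  2  2
  l  4  3  2  2  3
  b  5  4  3  3  2
The bottom-right entry gives D[5][4] = 2, so no sequence of fewer than 2 edits works. Backtracking through the table gives one optimal edit sequence (2 edits):
  tselb → telb (del s @2)
  telb → tesb (sub l→s @3)
Edit distance = 2.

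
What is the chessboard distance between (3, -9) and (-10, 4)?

max(|x_i - y_i|) = max(|3 - (-10)|, |-9 - 4|) = max(13, 13) = 13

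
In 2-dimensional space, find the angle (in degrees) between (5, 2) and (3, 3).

With u = (5, 2), v = (3, 3):
u·v = 5·3 + 2·3 = 15 + 6 = 21.
|u| = √(5² + 2²) = √29, |v| = √(3² + 3²) = √18, so |u||v| = √(29·18) = √522.
cos θ = (u·v)/(|u||v|) = 21/√522 ≈ 0.919145
θ = arccos(0.919145) ≈ 23.2°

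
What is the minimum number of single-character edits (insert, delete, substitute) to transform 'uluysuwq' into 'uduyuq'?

Let D[i][j] be the edit distance between the first i characters of 'uluysuwq' and the first j characters of 'uduyuq', with D[i][0] = i, D[0][j] = j, and D[i][j] = D[i-1][j-1] if the characters match, else 1 + min(D[i-1][j], D[i][j-1], D[i-1][j-1]). Filling the table (rows: prefixes of 'uluysuwq', columns: prefixes of 'uduyuq'):
     ε  u  d  u  y  u  q
  ε  0  1  2  3  4  5  6
  u  1  0  1  2  3  4  5
  l  2  1  1  2  3  4  5
  u  3  2  2  1  2  3  4
  y  4  3  3  2  1  2  3
  s  5  4  4  3  2  2  3
  u  6  5  5  4  3  2  3
  w  7  6  6  5  4  3  3
  q  8  7  7  6  5  4  3
The bottom-right entry gives D[8][6] = 3, so no sequence of fewer than 3 edits works. Backtracking through the table gives one optimal edit sequence (3 edits):
  uluysuwq → uduysuwq (sub l→d @2)
  uduysuwq → uduyuwq (del s @5)
  uduyuwq → uduyuq (del w @6)
Edit distance = 3.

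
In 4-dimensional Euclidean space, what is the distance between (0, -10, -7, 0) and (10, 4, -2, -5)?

√(Σ(x_i - y_i)²) = √((0 - 10)² + (-10 - 4)² + (-7 - (-2))² + (0 - (-5))²)
= √((-10)² + (-14)² + (-5)² + 5²) = √(100 + 196 + 25 + 25) = √346 ≈ 18.6011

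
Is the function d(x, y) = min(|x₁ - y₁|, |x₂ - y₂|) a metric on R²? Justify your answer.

No. d fails identity of indiscernibles: take x = (-3, 0) and y = (-3, 5). Then d(x,y) = min(|-3 - (-3)|, |0 - 5|) = min(0, 5) = 0, yet x ≠ y.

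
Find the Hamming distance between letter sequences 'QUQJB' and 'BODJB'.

Differing positions: 1, 2, 3. Hamming distance = 3.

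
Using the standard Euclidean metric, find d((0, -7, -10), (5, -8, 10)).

√(Σ(x_i - y_i)²) = √((0 - 5)² + (-7 - (-8))² + (-10 - 10)²)
= √((-5)² + 1² + (-20)²) = √(25 + 1 + 400) = √426 ≈ 20.6398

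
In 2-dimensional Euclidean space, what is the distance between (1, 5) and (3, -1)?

√(Σ(x_i - y_i)²) = √((1 - 3)² + (5 - (-1))²)
= √((-2)² + 6²) = √(4 + 36) = √40 ≈ 6.3246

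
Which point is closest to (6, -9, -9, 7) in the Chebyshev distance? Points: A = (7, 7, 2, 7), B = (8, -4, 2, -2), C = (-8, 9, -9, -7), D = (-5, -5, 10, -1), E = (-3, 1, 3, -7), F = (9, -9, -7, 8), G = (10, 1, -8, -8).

Distances: d(A) = 16, d(B) = 11, d(C) = 18, d(D) = 19, d(E) = 14, d(F) = 3, d(G) = 15. Nearest: F = (9, -9, -7, 8) with distance 3.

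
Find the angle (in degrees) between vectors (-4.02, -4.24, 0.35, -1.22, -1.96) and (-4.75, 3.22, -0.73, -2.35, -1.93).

With u = (-4.02, -4.24, 0.35, -1.22, -1.96), v = (-4.75, 3.22, -0.73, -2.35, -1.93):
u·v = (-4.02)·(-4.75) + (-4.24)·3.22 + 0.35·(-0.73) + (-1.22)·(-2.35) + (-1.96)·(-1.93) = 19.095 + (-13.6528) + (-0.2555) + 2.867 + 3.7828 = 11.8365.
|u| = √((-4.02)² + (-4.24)² + 0.35² + (-1.22)² + (-1.96)²) = √(16.1604 + 17.9776 + 0.1225 + 1.4884 + 3.8416) = √39.5905, |v| = √((-4.75)² + 3.22² + (-0.73)² + (-2.35)² + (-1.93)²) = √(22.5625 + 10.3684 + 0.5329 + 5.5225 + 3.7249) = √42.7112.
cos θ = (u·v)/(|u||v|) = 11.8365/(√39.5905·√42.7112) ≈ 0.287844
θ = arccos(0.287844) ≈ 73.27°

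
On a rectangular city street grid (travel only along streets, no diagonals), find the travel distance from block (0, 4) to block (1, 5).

Σ|x_i - y_i| = |0 - 1| + |4 - 5| = 1 + 1 = 2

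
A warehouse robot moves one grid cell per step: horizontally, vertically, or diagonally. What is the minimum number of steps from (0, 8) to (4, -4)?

max(|x_i - y_i|) = max(|0 - 4|, |8 - (-4)|) = max(4, 12) = 12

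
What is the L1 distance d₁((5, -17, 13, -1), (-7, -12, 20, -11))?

Σ|x_i - y_i| = |5 - (-7)| + |-17 - (-12)| + |13 - 20| + |-1 - (-11)| = 12 + 5 + 7 + 10 = 34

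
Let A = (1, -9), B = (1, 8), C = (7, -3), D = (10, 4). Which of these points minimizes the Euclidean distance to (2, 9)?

Distances: d(A) ≈ 18.0278, d(B) ≈ 1.4142, d(C) = 13, d(D) ≈ 9.434. Nearest: B = (1, 8) with distance 1.4142.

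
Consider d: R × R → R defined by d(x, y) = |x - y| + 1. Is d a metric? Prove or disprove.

No. d fails identity of indiscernibles (specifically d(x,x) = 0): d(4, 4) = |4 - 4| + 1 = 0 + 1 = 1 ≠ 0.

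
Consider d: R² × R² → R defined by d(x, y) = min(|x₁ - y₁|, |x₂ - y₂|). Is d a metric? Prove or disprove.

No. d fails identity of indiscernibles: take x = (-5, 0) and y = (-5, 3). Then d(x,y) = min(|-5 - (-5)|, |0 - 3|) = min(0, 3) = 0, yet x ≠ y.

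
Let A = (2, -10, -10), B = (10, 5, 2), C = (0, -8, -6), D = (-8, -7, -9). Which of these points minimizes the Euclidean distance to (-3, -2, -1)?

Distances: d(A) ≈ 13.0384, d(B) ≈ 15.0665, d(C) ≈ 8.3666, d(D) ≈ 10.6771. Nearest: C = (0, -8, -6) with distance 8.3666.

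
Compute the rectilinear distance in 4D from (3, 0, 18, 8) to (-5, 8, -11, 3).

Σ|x_i - y_i| = |3 - (-5)| + |0 - 8| + |18 - (-11)| + |8 - 3| = 8 + 8 + 29 + 5 = 50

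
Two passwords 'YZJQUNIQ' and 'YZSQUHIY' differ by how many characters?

Differing positions: 3, 6, 8. Hamming distance = 3.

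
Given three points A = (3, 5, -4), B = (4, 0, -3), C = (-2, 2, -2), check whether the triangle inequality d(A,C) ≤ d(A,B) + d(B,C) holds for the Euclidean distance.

d(A,B) = √(1² + 5² + 1²) = √27 ≈ 5.1962, d(B,C) = √(6² + 2² + 1²) = √41 ≈ 6.4031, d(A,C) = √(5² + 3² + 2²) = √38 ≈ 6.1644.
d(A,C) ≈ 6.1644 ≤ 5.1962 + 6.4031 = 11.5993. Triangle inequality is satisfied.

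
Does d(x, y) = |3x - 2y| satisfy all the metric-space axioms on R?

No. d fails symmetry: d(8, 6) = |3·8 - 2·6| = |12| = 12, but d(6, 8) = |3·6 - 2·8| = |2| = 2. Since 12 ≠ 2, d(x,y) ≠ d(y,x) in general.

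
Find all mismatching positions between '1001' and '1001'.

Differing positions: none. Hamming distance = 0.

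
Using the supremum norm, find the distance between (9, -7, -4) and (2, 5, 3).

max(|x_i - y_i|) = max(|9 - 2|, |-7 - 5|, |-4 - 3|) = max(7, 12, 7) = 12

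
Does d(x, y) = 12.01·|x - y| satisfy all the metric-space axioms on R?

Yes. Since |x - y| is a metric on R and 12.01 > 0, the positive scalar multiple 12.01·|x - y| is also a metric: scaling by a positive constant preserves non-negativity, identity (d=0 ⟺ |x-y|=0 ⟺ x=y), symmetry, and the triangle inequality.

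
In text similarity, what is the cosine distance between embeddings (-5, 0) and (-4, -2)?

With u = (-5, 0), v = (-4, -2):
u·v = (-5)·(-4) + 0·(-2) = 20 + 0 = 20.
|u| = √((-5)² + 0²) = √25, |v| = √((-4)² + (-2)²) = √20, so |u||v| = √(25·20) = √500.
cos θ = (u·v)/(|u||v|) = 20/√500 ≈ 0.8944
Cosine distance = 1 - cos θ ≈ 1 - 0.8944 = 0.1056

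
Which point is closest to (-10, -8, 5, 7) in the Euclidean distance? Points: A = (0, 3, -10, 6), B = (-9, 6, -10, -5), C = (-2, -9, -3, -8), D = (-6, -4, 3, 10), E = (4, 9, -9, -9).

Distances: d(A) ≈ 21.1424, d(B) ≈ 23.7908, d(C) ≈ 18.8149, d(D) ≈ 6.7082, d(E) ≈ 30.6105. Nearest: D = (-6, -4, 3, 10) with distance 6.7082.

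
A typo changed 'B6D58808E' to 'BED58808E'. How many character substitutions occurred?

Differing positions: 2. Hamming distance = 1.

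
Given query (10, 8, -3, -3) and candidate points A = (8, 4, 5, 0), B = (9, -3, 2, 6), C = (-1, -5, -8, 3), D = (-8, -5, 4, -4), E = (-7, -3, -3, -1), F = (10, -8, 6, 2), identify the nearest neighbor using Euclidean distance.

Distances: d(A) ≈ 9.6437, d(B) ≈ 15.0997, d(C) ≈ 18.735, d(D) ≈ 23.3024, d(E) ≈ 20.347, d(F) ≈ 19.0263. Nearest: A = (8, 4, 5, 0) with distance 9.6437.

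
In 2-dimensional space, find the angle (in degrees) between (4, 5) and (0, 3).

With u = (4, 5), v = (0, 3):
u·v = 4·0 + 5·3 = 0 + 15 = 15.
|u| = √(4² + 5²) = √41, |v| = √(0² + 3²) = √9, so |u||v| = √(41·9) = √369.
cos θ = (u·v)/(|u||v|) = 15/√369 ≈ 0.780869
θ = arccos(0.780869) ≈ 38.66°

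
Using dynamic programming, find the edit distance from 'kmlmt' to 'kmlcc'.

Let D[i][j] be the edit distance between the first i characters of 'kmlmt' and the first j characters of 'kmlcc', with D[i][0] = i, D[0][j] = j, and D[i][j] = D[i-1][j-1] if the characters match, else 1 + min(D[i-1][j], D[i][j-1], D[i-1][j-1]). Filling the table (rows: prefixes of 'kmlmt', columns: prefixes of 'kmlcc'):
     ε  k  m  l  c  c
  ε  0  1  2  3  4  5
  k  1  0  1  2  3  4
  m  2  1  0  1  2  3
  l  3  2  1  0  1  2
  m  4  3  2  1  1  2
  t  5  4  3  2  2  2
The bottom-right entry gives D[5][5] = 2, so no sequence of fewer than 2 edits works. Backtracking through the table gives one optimal edit sequence (2 edits):
  kmlmt → kmlct (sub m→c @4)
  kmlct → kmlcc (sub t→c @5)
Edit distance = 2.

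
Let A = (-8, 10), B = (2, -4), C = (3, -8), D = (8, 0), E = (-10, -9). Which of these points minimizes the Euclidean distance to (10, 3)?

Distances: d(A) ≈ 19.3132, d(B) ≈ 10.6301, d(C) ≈ 13.0384, d(D) ≈ 3.6056, d(E) ≈ 23.3238. Nearest: D = (8, 0) with distance 3.6056.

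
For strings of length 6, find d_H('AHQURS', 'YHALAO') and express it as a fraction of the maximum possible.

Differing positions: 1, 3, 4, 5, 6. Hamming distance = 5. The maximum possible Hamming distance for length-6 strings is 6, so d_H/6 = 5/6 ≈ 0.8333.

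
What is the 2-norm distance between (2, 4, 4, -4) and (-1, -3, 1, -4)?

(Σ|x_i - y_i|^2)^(1/2) = (|2 - (-1)|^2 + |4 - (-3)|^2 + |4 - 1|^2 + |-4 - (-4)|^2)^(1/2)
= (3^2 + 7^2 + 3^2 + 0^2)^(1/2) = (9 + 49 + 9 + 0)^(1/2) = (67)^(1/2) ≈ 8.1854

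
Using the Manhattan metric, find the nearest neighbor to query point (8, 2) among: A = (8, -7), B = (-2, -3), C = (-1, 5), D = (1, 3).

Distances: d(A) = 9, d(B) = 15, d(C) = 12, d(D) = 8. Nearest: D = (1, 3) with distance 8.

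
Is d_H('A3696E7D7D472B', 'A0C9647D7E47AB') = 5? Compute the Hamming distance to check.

Differing positions: 2, 3, 6, 10, 13. Hamming distance = 5, so the claim is true.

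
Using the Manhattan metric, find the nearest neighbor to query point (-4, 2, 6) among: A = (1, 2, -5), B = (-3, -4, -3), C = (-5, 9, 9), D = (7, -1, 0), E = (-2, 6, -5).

Distances: d(A) = 16, d(B) = 16, d(C) = 11, d(D) = 20, d(E) = 17. Nearest: C = (-5, 9, 9) with distance 11.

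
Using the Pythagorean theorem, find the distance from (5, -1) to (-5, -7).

√(Σ(x_i - y_i)²) = √((5 - (-5))² + (-1 - (-7))²)
= √(10² + 6²) = √(100 + 36) = √136 ≈ 11.6619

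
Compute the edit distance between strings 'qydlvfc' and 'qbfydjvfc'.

Let D[i][j] be the edit distance between the first i characters of 'qydlvfc' and the first j characters of 'qbfydjvfc', with D[i][0] = i, D[0][j] = j, and D[i][j] = D[i-1][j-1] if the characters match, else 1 + min(D[i-1][j], D[i][j-1], D[i-1][j-1]). Filling the table (rows: prefixes of 'qydlvfc', columns: prefixes of 'qbfydjvfc'):
     ε  q  b  f  y  d  j  v  f  c
  ε  0  1  2  3  4  5  6  7  8  9
  q  1  0  1  2  3  4  5  6  7  8
  y  2  1  1  2  2  3  4  5  6  7
  d  3  2  2  2  3  2  3  4  5  6
  l  4  3  3  3  3  3  3  4  5  6
  v  5  4  4  4  4  4  4  3  4  5
  f  6  5  5  4  5  5  5  4  3  4
  c  7  6  6  5  5  6  6  5  4  3
The bottom-right entry gives D[7][9] = 3, so no sequence of fewer than 3 edits works. Backtracking through the table gives one optimal edit sequence (3 edits):
  qydlvfc → qbydlvfc (ins b @2)
  qbydlvfc → qbfydlvfc (ins f @3)
  qbfydlvfc → qbfydjvfc (sub l→j @6)
Edit distance = 3.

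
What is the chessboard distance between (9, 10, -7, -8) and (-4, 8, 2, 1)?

max(|x_i - y_i|) = max(|9 - (-4)|, |10 - 8|, |-7 - 2|, |-8 - 1|) = max(13, 2, 9, 9) = 13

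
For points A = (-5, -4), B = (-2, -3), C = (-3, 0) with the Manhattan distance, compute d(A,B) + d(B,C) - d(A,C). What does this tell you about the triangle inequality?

d(A,B) = 3 + 1 = 4, d(B,C) = 1 + 3 = 4, d(A,C) = 2 + 4 = 6.
d(A,B) + d(B,C) - d(A,C) = 4 + 4 - 6 = 8 - 6 = 2. This is ≥ 0, so the triangle inequality holds for these points.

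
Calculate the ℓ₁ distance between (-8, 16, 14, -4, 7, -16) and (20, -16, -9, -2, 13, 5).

Σ|x_i - y_i| = |-8 - 20| + |16 - (-16)| + |14 - (-9)| + |-4 - (-2)| + |7 - 13| + |-16 - 5| = 28 + 32 + 23 + 2 + 6 + 21 = 112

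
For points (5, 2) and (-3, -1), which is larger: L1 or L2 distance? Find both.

L1 = |5 - (-3)| + |2 - (-1)| = 8 + 3 = 11
L2 = √(8² + 3²) = √73 ≈ 8.544
L1 ≥ L2 always (equality iff movement is along one axis); L1 > L2 here.
Ratio L1/L2 = 11/√73 ≈ 1.2875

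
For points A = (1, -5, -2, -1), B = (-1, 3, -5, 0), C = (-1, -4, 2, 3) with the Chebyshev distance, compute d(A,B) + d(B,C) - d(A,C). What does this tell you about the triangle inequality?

d(A,B) = max(2, 8, 3, 1) = 8, d(B,C) = max(0, 7, 7, 3) = 7, d(A,C) = max(2, 1, 4, 4) = 4.
d(A,B) + d(B,C) - d(A,C) = 8 + 7 - 4 = 15 - 4 = 11. This is ≥ 0, so the triangle inequality holds for these points.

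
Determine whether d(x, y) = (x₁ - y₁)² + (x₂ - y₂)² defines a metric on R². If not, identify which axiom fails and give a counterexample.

No. The squared Euclidean distance fails the triangle inequality. Counterexample: x = (0, 0), y = (4, 3), z = (8, 6). d(x,z) = 8² + 6² = 100, but d(x,y) + d(y,z) = (4² + 3²) + (4² + 3²) = 25 + 25 = 50. Since 100 > 50, the triangle inequality is violated. (Note: √d, the ordinary Euclidean distance, IS a metric.)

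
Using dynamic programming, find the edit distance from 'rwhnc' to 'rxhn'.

Let D[i][j] be the edit distance between the first i characters of 'rwhnc' and the first j characters of 'rxhn', with D[i][0] = i, D[0][j] = j, and D[i][j] = D[i-1][j-1] if the characters match, else 1 + min(D[i-1][j], D[i][j-1], D[i-1][j-1]). Filling the table (rows: prefixes of 'rwhnc', columns: prefixes of 'rxhn'):
     ε  r  x  h  n
  ε  0  1  2  3  4
  r  1  0  1  2  3
  w  2  1  1  2  3
  h  3  2  2  1  2
  n  4  3  3  2  1
  c  5  4  4  3  2
The bottom-right entry gives D[5][4] = 2, so no sequence of fewer than 2 edits works. Backtracking through the table gives one optimal edit sequence (2 edits):
  rwhnc → rxhnc (sub w→x @2)
  rxhnc → rxhn (del c @5)
Edit distance = 2.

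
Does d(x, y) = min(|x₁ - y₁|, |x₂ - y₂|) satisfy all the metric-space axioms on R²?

No. d fails identity of indiscernibles: take x = (0, 0) and y = (0, 1). Then d(x,y) = min(|0 - 0|, |0 - 1|) = min(0, 1) = 0, yet x ≠ y.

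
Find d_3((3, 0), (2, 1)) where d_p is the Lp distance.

(Σ|x_i - y_i|^3)^(1/3) = (|3 - 2|^3 + |0 - 1|^3)^(1/3)
= (1^3 + 1^3)^(1/3) = (1 + 1)^(1/3) = (2)^(1/3) ≈ 1.2599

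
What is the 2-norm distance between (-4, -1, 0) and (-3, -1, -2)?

(Σ|x_i - y_i|^2)^(1/2) = (|-4 - (-3)|^2 + |-1 - (-1)|^2 + |0 - (-2)|^2)^(1/2)
= (1^2 + 0^2 + 2^2)^(1/2) = (1 + 0 + 4)^(1/2) = (5)^(1/2) ≈ 2.2361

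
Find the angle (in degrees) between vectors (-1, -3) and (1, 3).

With u = (-1, -3), v = (1, 3):
u·v = (-1)·1 + (-3)·3 = (-1) + (-9) = -10.
|u| = √((-1)² + (-3)²) = √10, |v| = √(1² + 3²) = √10, so |u||v| = √(10·10) = √100 = 10.
cos θ = (u·v)/(|u||v|) = -10/10 = -1 (the vectors are parallel, pointing in opposite directions)
θ = arccos(-1) = 180°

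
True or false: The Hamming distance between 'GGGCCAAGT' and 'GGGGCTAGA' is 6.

Differing positions: 4, 6, 9. Hamming distance = 3, so the claim that d_H = 6 is false.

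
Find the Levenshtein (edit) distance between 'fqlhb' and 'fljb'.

Let D[i][j] be the edit distance between the first i characters of 'fqlhb' and the first j characters of 'fljb', with D[i][0] = i, D[0][j] = j, and D[i][j] = D[i-1][j-1] if the characters match, else 1 + min(D[i-1][j], D[i][j-1], D[i-1][j-1]). Filling the table (rows: prefixes of 'fqlhb', columns: prefixes of 'fljb'):
     ε  f  l  j  b
  ε  0  1  2  3  4
  f  1  0  1  2  3
  q  2  1  1  2  3
  l  3  2  1  2  3
  h  4  3  2  2  3
  b  5  4  3  3  2
The bottom-right entry gives D[5][4] = 2, so no sequence of fewer than 2 edits works. Backtracking through the table gives one optimal edit sequence (2 edits):
  fqlhb → flhb (del q @2)
  flhb → fljb (sub h→j @3)
Edit distance = 2.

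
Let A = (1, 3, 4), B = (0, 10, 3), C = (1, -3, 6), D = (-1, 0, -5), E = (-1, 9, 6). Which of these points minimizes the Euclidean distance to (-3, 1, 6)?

Distances: d(A) ≈ 4.899, d(B) ≈ 9.9499, d(C) ≈ 5.6569, d(D) ≈ 11.225, d(E) ≈ 8.2462. Nearest: A = (1, 3, 4) with distance 4.899.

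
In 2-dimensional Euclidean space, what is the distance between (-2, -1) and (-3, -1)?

√(Σ(x_i - y_i)²) = √((-2 - (-3))² + (-1 - (-1))²)
= √(1² + 0²) = √(1 + 0) = √1 = 1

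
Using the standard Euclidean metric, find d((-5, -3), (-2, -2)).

√(Σ(x_i - y_i)²) = √((-5 - (-2))² + (-3 - (-2))²)
= √((-3)² + (-1)²) = √(9 + 1) = √10 ≈ 3.1623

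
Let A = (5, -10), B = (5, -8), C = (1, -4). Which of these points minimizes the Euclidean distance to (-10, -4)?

Distances: d(A) ≈ 16.1555, d(B) ≈ 15.5242, d(C) = 11. Nearest: C = (1, -4) with distance 11.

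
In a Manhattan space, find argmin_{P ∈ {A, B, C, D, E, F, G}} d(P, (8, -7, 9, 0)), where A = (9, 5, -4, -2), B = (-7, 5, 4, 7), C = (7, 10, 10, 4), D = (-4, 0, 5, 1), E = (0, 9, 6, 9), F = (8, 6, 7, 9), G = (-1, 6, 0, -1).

Distances: d(A) = 28, d(B) = 39, d(C) = 23, d(D) = 24, d(E) = 36, d(F) = 24, d(G) = 32. Nearest: C = (7, 10, 10, 4) with distance 23.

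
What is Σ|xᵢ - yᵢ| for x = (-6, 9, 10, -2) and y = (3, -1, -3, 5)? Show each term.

Σ|x_i - y_i| = |-6 - 3| + |9 - (-1)| + |10 - (-3)| + |-2 - 5| = 9 + 10 + 13 + 7 = 39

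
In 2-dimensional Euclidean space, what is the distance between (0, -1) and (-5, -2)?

√(Σ(x_i - y_i)²) = √((0 - (-5))² + (-1 - (-2))²)
= √(5² + 1²) = √(25 + 1) = √26 ≈ 5.099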